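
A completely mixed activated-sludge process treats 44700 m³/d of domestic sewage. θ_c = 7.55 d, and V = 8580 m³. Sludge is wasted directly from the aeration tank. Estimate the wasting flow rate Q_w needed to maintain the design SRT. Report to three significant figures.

Q_w ≈ 1140 m³/d

With mixed-liquor wasting, θ_c = V/Q_w, so Q_w = V/θ_c = 8580/7.55 = 1136 m³/d.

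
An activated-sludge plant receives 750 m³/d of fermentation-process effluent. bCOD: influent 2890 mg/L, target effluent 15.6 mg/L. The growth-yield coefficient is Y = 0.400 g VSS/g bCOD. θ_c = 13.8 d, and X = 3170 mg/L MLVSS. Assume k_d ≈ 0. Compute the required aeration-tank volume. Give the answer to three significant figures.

V·X = Y·Q·ΔS·θ_c gives V = 0.400 × 750 × (2890 − 15.6) × 13.8 / 3170 = 3754 m³.

V ≈ 3750 m³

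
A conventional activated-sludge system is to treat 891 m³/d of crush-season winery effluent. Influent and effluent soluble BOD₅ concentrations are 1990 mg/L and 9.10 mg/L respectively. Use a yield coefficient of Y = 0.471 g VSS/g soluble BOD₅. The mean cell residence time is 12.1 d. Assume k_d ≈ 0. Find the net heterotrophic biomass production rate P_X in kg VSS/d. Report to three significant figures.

No decay correction is needed, so Y_obs = Y = 0.471.
ΔS = 1990 − 9.10 = 1981 mg/L, so the substrate removal rate is 891 × 1981/1000 = 1765 kg soluble BOD₅/d.
P_X = Y_obs · Q(S₀ − S) = 0.4710 × 1765 = 831.3 kg VSS/d.

P_X ≈ 831 kg VSS/d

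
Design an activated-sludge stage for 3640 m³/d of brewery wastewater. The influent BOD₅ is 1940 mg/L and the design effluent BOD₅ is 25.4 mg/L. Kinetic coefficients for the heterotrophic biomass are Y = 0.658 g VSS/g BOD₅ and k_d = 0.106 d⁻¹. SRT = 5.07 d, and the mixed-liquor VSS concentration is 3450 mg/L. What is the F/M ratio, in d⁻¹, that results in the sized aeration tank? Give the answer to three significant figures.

F/M ≈ 0.467 d⁻¹

Rearranging the biomass balance for a CMAS with decay, V = Y·Q·ΔS·θ_c / [X·(1+k_d θ_c)] = 0.658 × 3640 × (1940 − 25.4) × 5.07 / [3450 × (1 + 0.106 × 5.07)] = 2.32×10^7 / 5304 = 4383 m³.
Food-to-microorganism ratio F/M = Q S₀ / (V X) = 3640 × 1940 / (4383 × 3450) = 0.4670 d⁻¹.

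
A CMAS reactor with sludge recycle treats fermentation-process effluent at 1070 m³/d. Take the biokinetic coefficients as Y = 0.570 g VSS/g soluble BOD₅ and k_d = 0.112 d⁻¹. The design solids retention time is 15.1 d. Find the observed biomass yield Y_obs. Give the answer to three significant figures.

Observed yield with endogenous decay: Y_obs = Y / (1 + k_d·θ_c) = 0.570 / (1 + 0.112 × 15.1) = 0.570 / 2.691 = 0.2118 g VSS/g soluble BOD₅.

Y_obs ≈ 0.212 g VSS/g soluble BOD₅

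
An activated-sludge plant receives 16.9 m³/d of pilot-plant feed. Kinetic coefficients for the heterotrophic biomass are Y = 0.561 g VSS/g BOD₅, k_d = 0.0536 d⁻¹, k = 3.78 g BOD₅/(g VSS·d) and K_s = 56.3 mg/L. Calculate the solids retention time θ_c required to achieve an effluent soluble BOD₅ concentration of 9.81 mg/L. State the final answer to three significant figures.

Specific growth rate at S = 9.81 mg/L: μ = YkS/(K_s+S) = 0.561·3.78·9.81/(56.3+9.81) = 0.3147 d⁻¹.
θ_c = 1/(μ − k_d) = 1/(0.3147 − 0.0536) = 1/0.2611 = 3.830 d.

θ_c ≈ 3.83 d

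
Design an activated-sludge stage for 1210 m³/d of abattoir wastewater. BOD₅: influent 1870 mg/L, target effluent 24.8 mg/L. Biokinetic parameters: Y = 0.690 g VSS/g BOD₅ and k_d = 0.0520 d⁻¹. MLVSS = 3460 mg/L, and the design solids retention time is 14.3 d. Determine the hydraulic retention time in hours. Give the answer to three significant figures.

From the SRT design equation V = Y Q (S₀−S) θ_c / [X (1 + k_d θ_c)] = 0.690 × 1210 × (1870 − 24.8) × 14.3 / [3460 × (1 + 0.0520 × 14.3)] = 2.2×10^7 / 6033 = 3652 m³.
HRT = V/Q = 3652 m³ / 1210 m³·d⁻¹ = 3.018 d × 24 = 72.43 h.

τ ≈ 72.4 h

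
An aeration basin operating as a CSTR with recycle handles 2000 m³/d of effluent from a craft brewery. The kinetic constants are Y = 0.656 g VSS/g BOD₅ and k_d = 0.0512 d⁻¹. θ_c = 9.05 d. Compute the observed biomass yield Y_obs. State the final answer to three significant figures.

Y_obs ≈ 0.448 g VSS/g BOD₅

Observed yield with endogenous decay: Y_obs = Y / (1 + k_d·θ_c) = 0.656 / (1 + 0.0512 × 9.05) = 0.656 / 1.463 = 0.4483 g VSS/g BOD₅.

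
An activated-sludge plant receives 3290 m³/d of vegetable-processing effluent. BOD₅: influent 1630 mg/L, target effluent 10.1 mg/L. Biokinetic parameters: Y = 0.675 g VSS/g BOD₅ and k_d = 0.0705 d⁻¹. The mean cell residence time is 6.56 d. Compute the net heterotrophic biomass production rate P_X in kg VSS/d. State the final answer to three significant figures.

Correct the yield for decay: Y_obs = Y/(1 + k_d θ_c) = 0.675 / (1 + 0.0705 × 6.56) = 0.675 / 1.462 = 0.4615.
ΔS = 1630 − 10.1 = 1620 mg/L, so the substrate removal rate is 3290 × 1620/1000 = 5329 kg BOD₅/d.
So the net sludge growth is P_X = 0.4615 × 5329 = 2460 kg VSS/d.

P_X ≈ 2460 kg VSS/d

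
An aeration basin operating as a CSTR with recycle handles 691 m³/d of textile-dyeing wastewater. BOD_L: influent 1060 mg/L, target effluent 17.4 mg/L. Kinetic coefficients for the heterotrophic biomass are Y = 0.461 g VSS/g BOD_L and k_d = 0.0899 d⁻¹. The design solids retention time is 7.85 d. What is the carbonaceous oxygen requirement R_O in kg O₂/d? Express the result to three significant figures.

The observed yield is Y_obs = Y/(1 + k_d·θ_c) = 0.461 / (1 + 0.0899 × 7.85) = 0.461 / 1.706 = 0.2703 g VSS per g BOD_L removed.
ΔS = 1060 − 17.4 = 1043 mg/L, so the substrate removal rate is 691 × 1043/1000 = 720.4 kg BOD_L/d.
Net sludge production P_X = 0.2703 × 720.4 = 194.7 kg VSS/d.
Carbonaceous O₂ demand = substrate oxidised − cell-mass equivalent = 720.4 − 1.42 × 194.7 = 443.9 kg O₂/d.

R_O ≈ 444 kg O₂/d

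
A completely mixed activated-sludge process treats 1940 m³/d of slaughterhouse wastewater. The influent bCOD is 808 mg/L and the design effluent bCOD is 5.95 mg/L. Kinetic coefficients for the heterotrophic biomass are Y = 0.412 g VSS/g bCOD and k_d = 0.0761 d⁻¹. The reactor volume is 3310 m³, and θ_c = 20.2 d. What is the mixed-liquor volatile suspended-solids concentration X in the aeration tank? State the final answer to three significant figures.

X ≈ 1540 mg/L

X = Y·Q·ΔS·θ_c / [V·(1 + k_d θ_c)] = 0.412 × 1940 × (808 − 5.95) × 20.2 / [3310 × (1 + 0.0761 × 20.2)] = 1542 mg/L.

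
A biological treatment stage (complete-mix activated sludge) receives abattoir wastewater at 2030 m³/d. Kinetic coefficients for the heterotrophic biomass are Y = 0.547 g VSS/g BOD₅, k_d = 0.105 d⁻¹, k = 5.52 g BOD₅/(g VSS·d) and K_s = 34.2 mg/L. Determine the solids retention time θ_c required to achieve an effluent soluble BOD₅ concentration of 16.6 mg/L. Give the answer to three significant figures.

Specific growth rate at S = 16.6 mg/L: μ = YkS/(K_s+S) = 0.547·5.52·16.6/(34.2+16.6) = 0.9867 d⁻¹.
θ_c = 1/(μ − k_d) = 1/(0.9867 − 0.105) = 1/0.8817 = 1.134 d.

θ_c ≈ 1.13 d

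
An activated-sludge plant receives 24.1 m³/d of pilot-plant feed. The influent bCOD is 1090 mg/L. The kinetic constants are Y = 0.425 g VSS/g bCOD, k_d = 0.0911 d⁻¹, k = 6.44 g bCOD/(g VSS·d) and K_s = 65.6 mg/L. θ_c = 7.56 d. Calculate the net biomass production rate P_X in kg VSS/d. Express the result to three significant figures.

P_X ≈ 6.58 kg VSS/d

From the Monod/SRT balance for a CMAS, S = K_s·(1+k_d θ_c)/[θ_c·(Y k − k_d) − 1] = 65.6 × (1 + 0.0911 × 7.56) / [7.56 × (0.425 × 6.44 − 0.0911) − 1] = 110.8 / 19.00 = 5.830 mg/L.
The observed yield is Y_obs = Y/(1 + k_d·θ_c) = 0.425 / (1 + 0.0911 × 7.56) = 0.425 / 1.689 = 0.2517 g VSS per g bCOD removed.
Substrate removed = Q·(S₀ − S) = 24.1 m³/d × (1090 − 5.83) g/m³ = 2.61×10^4 g/d = 26.13 kg/d.
P_X = Y_obs · Q(S₀ − S) = 0.2517 × 26.13 = 6.576 kg VSS/d.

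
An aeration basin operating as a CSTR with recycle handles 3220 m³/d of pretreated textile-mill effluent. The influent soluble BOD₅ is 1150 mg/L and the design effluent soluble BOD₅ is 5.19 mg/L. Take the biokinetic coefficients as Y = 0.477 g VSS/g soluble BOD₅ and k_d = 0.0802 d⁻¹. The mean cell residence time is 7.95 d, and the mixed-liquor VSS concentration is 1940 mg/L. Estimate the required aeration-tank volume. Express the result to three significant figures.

V ≈ 4400 m³

Rearranging the biomass balance for a CMAS with decay, V = Y·Q·ΔS·θ_c / [X·(1+k_d θ_c)] = 0.477 × 3220 × (1150 − 5.19) × 7.95 / [1940 × (1 + 0.0802 × 7.95)] = 1.4×10^7 / 3177 = 4400 m³.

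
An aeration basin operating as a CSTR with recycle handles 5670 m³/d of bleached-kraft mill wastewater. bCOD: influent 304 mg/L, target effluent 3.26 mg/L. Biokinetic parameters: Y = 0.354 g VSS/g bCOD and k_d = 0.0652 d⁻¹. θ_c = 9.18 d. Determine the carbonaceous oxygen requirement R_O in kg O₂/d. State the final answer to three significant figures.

R_O ≈ 1170 kg O₂/d

Y_obs = Y / (1 + k_d θ_c) = 0.354 / (1 + 0.0652 × 9.18) = 0.354 / 1.599 = 0.2215.
Mass of bCOD removed per day: Q(S₀ − S) = 5670 × 300.7 g/m³ = 1705 kg/d.
Biomass synthesised: P_X = Y_obs × 1705 = 377.6 kg VSS/d.
R_O = Q·ΔS − 1.42 P_X = 1705 − 536.2 = 1169 kg O₂/d.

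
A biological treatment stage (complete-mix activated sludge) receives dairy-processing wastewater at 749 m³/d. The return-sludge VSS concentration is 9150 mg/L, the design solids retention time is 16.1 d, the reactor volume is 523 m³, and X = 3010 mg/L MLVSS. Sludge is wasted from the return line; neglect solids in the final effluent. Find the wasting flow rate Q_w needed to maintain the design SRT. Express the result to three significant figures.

Q_w ≈ 10.7 m³/d

Q_w = (V·X)/(θ_c X_r) = 523.0 × 3010 / (16.1 × 9150) = 10.69 m³/d.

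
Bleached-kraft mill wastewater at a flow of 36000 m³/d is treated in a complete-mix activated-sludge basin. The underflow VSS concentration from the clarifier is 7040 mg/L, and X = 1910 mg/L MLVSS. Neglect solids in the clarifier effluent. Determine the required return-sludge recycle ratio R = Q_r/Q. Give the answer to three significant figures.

Solids balance on the clarifier gives (1+R)X = R·X_r, so R = X/(X_r − X) = 1910 / (7040 − 1910) = 0.3723.

R ≈ 0.372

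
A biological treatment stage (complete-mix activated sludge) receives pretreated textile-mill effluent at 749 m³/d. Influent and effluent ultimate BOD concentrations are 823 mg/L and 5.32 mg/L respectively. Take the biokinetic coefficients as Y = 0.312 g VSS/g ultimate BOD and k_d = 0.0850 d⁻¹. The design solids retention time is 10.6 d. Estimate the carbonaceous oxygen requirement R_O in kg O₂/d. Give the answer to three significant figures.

Y_obs = Y / (1 + k_d θ_c) = 0.312 / (1 + 0.0850 × 10.6) = 0.312 / 1.901 = 0.1641.
Substrate removed = Q·(S₀ − S) = 749 m³/d × (823 − 5.32) g/m³ = 6.12×10^5 g/d = 612.4 kg/d.
P_X = Y_obs·Q·(S₀ − S) = 0.1641 × 612.4 = 100.5 kg VSS/d.
R_O = Q·(S₀ − S) − 1.42·P_X = 612.4 − 1.42 × 100.5 = 469.7 kg O₂/d.

R_O ≈ 470 kg O₂/d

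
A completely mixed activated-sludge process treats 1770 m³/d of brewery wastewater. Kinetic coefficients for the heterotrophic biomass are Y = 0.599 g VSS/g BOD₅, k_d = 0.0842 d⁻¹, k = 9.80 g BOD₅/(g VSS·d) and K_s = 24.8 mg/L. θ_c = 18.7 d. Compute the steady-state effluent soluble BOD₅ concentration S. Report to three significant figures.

S ≈ 0.596 mg/L

From the Monod/SRT balance for a CMAS, S = K_s·(1+k_d θ_c)/[θ_c·(Y k − k_d) − 1] = 24.8 × (1 + 0.0842 × 18.7) / [18.7 × (0.599 × 9.80 − 0.0842) − 1] = 63.85 / 107.2 = 0.5956 mg/L.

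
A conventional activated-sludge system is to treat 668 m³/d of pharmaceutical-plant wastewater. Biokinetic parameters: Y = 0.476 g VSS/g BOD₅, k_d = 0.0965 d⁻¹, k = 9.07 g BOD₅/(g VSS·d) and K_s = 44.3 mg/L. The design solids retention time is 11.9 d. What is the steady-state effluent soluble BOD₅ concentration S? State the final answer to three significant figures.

S ≈ 1.93 mg/L

Effluent substrate depends only on kinetics and SRT: S = K_s(1 + k_d θ_c) / [θ_c(Yk − k_d) − 1] = 44.3 × (1 + 0.0965 × 11.9) / [11.9 × (0.476 × 9.07 − 0.0965) − 1] = 95.17 / 49.23 = 1.933 mg/L.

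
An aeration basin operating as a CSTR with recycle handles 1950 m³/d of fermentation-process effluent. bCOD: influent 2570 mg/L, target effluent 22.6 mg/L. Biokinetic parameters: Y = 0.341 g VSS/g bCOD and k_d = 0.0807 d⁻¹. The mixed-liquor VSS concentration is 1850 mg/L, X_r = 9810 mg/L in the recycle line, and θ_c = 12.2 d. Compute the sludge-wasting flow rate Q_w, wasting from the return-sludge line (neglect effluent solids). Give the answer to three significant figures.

Q_w ≈ 87.0 m³/d

From the SRT design equation V = Y Q (S₀−S) θ_c / [X (1 + k_d θ_c)] = 0.341 × 1950 × (2570 − 22.6) × 12.2 / [1850 × (1 + 0.0807 × 12.2)] = 2.07×10^7 / 3671 = 5629 m³.
Wasting from the return line (neglecting effluent solids): Q_w = V·X / (θ_c·X_r) = 5629 × 1850 / (12.2 × 9810) = 87.01 m³/d.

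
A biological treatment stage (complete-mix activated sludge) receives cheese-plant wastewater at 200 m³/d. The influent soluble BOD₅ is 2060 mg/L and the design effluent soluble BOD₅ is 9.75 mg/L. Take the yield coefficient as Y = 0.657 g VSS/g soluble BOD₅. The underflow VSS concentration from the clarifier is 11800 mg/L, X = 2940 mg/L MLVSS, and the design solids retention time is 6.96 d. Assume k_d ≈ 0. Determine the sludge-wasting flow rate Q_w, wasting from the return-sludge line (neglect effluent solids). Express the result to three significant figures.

Q_w ≈ 22.8 m³/d

V·X = Y·Q·ΔS·θ_c gives V = 0.657 × 200 × (2060 − 9.75) × 6.96 / 2940 = 637.8 m³.
Q_w = (V·X)/(θ_c X_r) = 637.8 × 2940 / (6.96 × 11800) = 22.83 m³/d.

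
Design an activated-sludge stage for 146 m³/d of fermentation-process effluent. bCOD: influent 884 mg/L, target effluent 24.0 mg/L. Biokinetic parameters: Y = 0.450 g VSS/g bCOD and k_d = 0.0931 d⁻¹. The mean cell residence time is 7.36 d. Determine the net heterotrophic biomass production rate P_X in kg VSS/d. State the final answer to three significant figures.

P_X ≈ 33.5 kg VSS/d

Y_obs = Y / (1 + k_d θ_c) = 0.450 / (1 + 0.0931 × 7.36) = 0.450 / 1.685 = 0.2670.
Substrate removed = Q·(S₀ − S) = 146 m³/d × (884 − 24.0) g/m³ = 1.26×10^5 g/d = 125.6 kg/d.
Net biomass production P_X = Y_obs × Q·(S₀ − S) = 0.2670 × 125.6 = 33.53 kg VSS/d.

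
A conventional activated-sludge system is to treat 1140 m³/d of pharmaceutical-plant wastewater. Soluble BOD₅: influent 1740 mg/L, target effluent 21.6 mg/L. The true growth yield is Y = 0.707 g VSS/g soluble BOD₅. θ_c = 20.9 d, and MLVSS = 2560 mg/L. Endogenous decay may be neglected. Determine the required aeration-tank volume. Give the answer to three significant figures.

With k_d = 0 the design equation reduces to V = Y Q (S₀−S) θ_c / X = 0.707 × 1140 × (1740 − 21.6) × 20.9 / 2560 = 11307 m³.

V ≈ 11300 m³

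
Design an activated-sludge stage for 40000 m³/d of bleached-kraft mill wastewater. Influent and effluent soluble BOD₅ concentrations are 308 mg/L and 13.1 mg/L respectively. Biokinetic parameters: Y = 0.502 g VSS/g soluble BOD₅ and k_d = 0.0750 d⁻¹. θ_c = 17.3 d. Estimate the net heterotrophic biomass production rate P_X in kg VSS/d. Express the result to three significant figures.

P_X ≈ 2580 kg VSS/d

Observed yield with endogenous decay: Y_obs = Y / (1 + k_d·θ_c) = 0.502 / (1 + 0.0750 × 17.3) = 0.502 / 2.298 = 0.2185 g VSS/g soluble BOD₅.
ΔS = 308 − 13.1 = 294.9 mg/L, so the substrate removal rate is 40000 × 294.9/1000 = 11796 kg soluble BOD₅/d.
So the net sludge growth is P_X = 0.2185 × 11796 = 2577 kg VSS/d.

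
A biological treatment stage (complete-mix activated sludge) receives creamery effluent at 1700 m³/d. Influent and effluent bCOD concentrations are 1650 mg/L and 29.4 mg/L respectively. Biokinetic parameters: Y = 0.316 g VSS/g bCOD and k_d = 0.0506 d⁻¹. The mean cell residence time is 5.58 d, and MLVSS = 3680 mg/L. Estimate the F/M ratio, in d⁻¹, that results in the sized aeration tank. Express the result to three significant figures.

From the SRT design equation V = Y Q (S₀−S) θ_c / [X (1 + k_d θ_c)] = 0.316 × 1700 × (1650 − 29.4) × 5.58 / [3680 × (1 + 0.0506 × 5.58)] = 4.86×10^6 / 4719 = 1029 m³.
F/M = Q·S₀ / (V·X) = 1700 × 1650 / (1029 × 3680) = 0.7404 g bCOD·(g VSS·d)⁻¹.

F/M ≈ 0.740 d⁻¹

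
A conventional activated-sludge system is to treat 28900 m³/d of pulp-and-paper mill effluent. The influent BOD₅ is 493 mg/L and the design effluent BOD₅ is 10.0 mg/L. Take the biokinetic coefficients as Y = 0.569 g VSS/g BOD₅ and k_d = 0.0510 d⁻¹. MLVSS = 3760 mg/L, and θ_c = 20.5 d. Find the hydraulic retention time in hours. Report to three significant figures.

τ ≈ 17.6 h

Rearranging the biomass balance for a CMAS with decay, V = Y·Q·ΔS·θ_c / [X·(1+k_d θ_c)] = 0.569 × 28900 × (493 − 10.0) × 20.5 / [3760 × (1 + 0.0510 × 20.5)] = 1.63×10^8 / 7691 = 21170 m³.
Hydraulic retention time τ = V/Q = 21170 / 28900 = 0.7325 d = 17.58 h.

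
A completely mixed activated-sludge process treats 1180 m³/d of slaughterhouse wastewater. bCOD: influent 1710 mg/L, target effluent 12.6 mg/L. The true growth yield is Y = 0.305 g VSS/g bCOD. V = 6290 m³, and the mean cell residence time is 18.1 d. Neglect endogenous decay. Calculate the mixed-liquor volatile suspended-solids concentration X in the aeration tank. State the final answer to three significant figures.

From V·X = Y·Q·(S₀ − S)·θ_c (decay neglected): X = 0.305 × 1180 × (1710 − 12.6) × 18.1 / 6290 = 1758 mg/L.

X ≈ 1760 mg/L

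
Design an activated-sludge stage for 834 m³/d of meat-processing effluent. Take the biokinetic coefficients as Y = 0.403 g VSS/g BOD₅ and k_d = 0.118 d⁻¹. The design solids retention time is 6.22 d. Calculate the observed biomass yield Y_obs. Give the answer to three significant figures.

Y_obs ≈ 0.232 g VSS/g BOD₅

Y_obs = Y / (1 + k_d θ_c) = 0.403 / (1 + 0.118 × 6.22) = 0.403 / 1.734 = 0.2324.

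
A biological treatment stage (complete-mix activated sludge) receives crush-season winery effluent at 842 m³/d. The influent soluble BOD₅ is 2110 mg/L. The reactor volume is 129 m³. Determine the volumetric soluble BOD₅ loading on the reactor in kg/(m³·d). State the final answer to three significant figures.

Applied soluble BOD₅ load per unit volume = Q·S₀/V = (842 × 2110/1000)/129.0 = 13.77 kg soluble BOD₅·m⁻³·d⁻¹.

L_v ≈ 13.8 kg soluble BOD₅/(m³·d)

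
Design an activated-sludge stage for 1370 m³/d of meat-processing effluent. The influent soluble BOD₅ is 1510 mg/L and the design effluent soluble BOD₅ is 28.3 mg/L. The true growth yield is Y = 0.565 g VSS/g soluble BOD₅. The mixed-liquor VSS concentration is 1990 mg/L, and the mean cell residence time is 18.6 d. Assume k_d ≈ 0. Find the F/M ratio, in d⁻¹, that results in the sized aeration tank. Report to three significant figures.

F/M ≈ 0.0970 d⁻¹

V·X = Y·Q·ΔS·θ_c gives V = 0.565 × 1370 × (1510 − 28.3) × 18.6 / 1990 = 10720 m³.
F/M = Q·S₀ / (V·X) = 1370 × 1510 / (10720 × 1990) = 0.09697 g soluble BOD₅·(g VSS·d)⁻¹.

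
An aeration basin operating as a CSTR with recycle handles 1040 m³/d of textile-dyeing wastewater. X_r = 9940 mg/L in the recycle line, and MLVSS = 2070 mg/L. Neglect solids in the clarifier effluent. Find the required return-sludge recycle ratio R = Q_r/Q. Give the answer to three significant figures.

R ≈ 0.263

R = Q_r/Q = X/(X_r − X) = 2070 / (9940 − 2070) = 0.2630.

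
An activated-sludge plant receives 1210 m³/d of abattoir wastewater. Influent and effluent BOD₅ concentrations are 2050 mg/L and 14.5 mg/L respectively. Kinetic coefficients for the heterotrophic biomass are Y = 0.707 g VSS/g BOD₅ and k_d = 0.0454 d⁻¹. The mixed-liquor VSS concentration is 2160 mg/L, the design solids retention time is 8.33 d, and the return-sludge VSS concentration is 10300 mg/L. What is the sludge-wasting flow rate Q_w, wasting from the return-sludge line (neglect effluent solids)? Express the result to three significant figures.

Q_w ≈ 123 m³/d

From the SRT design equation V = Y Q (S₀−S) θ_c / [X (1 + k_d θ_c)] = 0.707 × 1210 × (2050 − 14.5) × 8.33 / [2160 × (1 + 0.0454 × 8.33)] = 1.45×10^7 / 2977 = 4873 m³.
θ_c = V·X/(Q_w·X_r) when wasting from the recycle, so Q_w = V·X/(θ_c·X_r) = 4873 × 2160 / (8.33 × 10300) = 122.7 m³/d.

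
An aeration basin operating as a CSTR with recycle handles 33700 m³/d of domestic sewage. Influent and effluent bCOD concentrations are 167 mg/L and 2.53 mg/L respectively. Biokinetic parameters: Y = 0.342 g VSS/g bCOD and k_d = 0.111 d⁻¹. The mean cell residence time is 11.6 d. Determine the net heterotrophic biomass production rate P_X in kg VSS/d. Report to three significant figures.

The observed yield is Y_obs = Y/(1 + k_d·θ_c) = 0.342 / (1 + 0.111 × 11.6) = 0.342 / 2.288 = 0.1495 g VSS per g bCOD removed.
ΔS = 167 − 2.53 = 164.5 mg/L, so the substrate removal rate is 33700 × 164.5/1000 = 5543 kg bCOD/d.
P_X = Y_obs · Q(S₀ − S) = 0.1495 × 5543 = 828.6 kg VSS/d.

P_X ≈ 829 kg VSS/d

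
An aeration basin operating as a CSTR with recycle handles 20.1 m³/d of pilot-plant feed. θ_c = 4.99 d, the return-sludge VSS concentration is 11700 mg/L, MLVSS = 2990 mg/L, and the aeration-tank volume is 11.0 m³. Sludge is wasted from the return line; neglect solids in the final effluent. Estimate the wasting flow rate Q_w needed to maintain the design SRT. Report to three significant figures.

Wasting from the return line (neglecting effluent solids): Q_w = V·X / (θ_c·X_r) = 11.00 × 2990 / (4.99 × 11700) = 0.5633 m³/d.

Q_w ≈ 0.563 m³/d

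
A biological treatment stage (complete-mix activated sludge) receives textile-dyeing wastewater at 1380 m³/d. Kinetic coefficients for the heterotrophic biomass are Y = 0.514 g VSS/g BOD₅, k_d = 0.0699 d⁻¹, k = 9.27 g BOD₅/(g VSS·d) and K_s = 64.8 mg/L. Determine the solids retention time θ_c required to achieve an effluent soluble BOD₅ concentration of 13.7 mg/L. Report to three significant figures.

Specific growth rate at S = 13.7 mg/L: μ = YkS/(K_s+S) = 0.514·9.27·13.7/(64.8+13.7) = 0.8316 d⁻¹.
θ_c = 1/(μ − k_d) = 1/(0.8316 − 0.0699) = 1/0.7617 = 1.313 d.

θ_c ≈ 1.31 d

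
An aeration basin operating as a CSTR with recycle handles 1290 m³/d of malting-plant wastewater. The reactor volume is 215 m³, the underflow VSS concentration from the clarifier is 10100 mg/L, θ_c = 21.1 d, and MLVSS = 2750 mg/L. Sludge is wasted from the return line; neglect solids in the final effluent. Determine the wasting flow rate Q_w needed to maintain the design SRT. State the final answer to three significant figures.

Q_w ≈ 2.77 m³/d

Q_w = (V·X)/(θ_c X_r) = 215.0 × 2750 / (21.1 × 10100) = 2.774 m³/d.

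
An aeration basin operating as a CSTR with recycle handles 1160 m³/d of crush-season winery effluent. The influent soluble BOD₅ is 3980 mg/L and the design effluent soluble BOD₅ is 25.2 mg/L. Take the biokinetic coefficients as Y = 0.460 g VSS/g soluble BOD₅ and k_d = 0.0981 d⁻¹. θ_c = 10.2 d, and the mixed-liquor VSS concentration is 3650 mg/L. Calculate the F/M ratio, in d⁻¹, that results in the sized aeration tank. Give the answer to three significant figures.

F/M ≈ 0.429 d⁻¹

Rearranging the biomass balance for a CMAS with decay, V = Y·Q·ΔS·θ_c / [X·(1+k_d θ_c)] = 0.460 × 1160 × (3980 − 25.2) × 10.2 / [3650 × (1 + 0.0981 × 10.2)] = 2.15×10^7 / 7302 = 2948 m³.
Food-to-microorganism ratio F/M = Q S₀ / (V X) = 1160 × 3980 / (2948 × 3650) = 0.4291 d⁻¹.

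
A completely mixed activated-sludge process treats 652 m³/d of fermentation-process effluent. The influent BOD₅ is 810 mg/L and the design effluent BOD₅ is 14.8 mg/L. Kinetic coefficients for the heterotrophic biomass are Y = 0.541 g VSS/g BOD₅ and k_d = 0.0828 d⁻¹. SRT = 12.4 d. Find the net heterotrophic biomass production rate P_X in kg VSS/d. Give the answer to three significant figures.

Correct the yield for decay: Y_obs = Y/(1 + k_d θ_c) = 0.541 / (1 + 0.0828 × 12.4) = 0.541 / 2.027 = 0.2669.
Mass of BOD₅ removed per day: Q(S₀ − S) = 652 × 795.2 g/m³ = 518.5 kg/d.
So the net sludge growth is P_X = 0.2669 × 518.5 = 138.4 kg VSS/d.

P_X ≈ 138 kg VSS/d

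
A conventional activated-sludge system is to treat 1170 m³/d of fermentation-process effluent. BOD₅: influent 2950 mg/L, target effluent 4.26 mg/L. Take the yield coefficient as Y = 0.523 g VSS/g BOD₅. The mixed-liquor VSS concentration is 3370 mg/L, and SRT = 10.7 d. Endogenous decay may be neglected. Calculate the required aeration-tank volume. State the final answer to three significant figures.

V ≈ 5720 m³

With k_d = 0 the design equation reduces to V = Y Q (S₀−S) θ_c / X = 0.523 × 1170 × (2950 − 4.26) × 10.7 / 3370 = 5723 m³.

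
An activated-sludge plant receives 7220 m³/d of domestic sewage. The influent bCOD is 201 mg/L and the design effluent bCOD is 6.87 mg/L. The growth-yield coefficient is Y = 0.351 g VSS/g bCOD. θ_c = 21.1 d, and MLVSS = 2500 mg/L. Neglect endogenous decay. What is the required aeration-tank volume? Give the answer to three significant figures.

With k_d = 0 the design equation reduces to V = Y Q (S₀−S) θ_c / X = 0.351 × 7220 × (201 − 6.87) × 21.1 / 2500 = 4152 m³.

V ≈ 4150 m³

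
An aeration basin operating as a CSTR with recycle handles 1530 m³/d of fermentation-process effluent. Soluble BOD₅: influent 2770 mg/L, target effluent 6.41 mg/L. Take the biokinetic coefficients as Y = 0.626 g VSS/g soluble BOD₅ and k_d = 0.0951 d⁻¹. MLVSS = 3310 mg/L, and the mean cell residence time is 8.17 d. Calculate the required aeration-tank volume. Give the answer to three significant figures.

Rearranging the biomass balance for a CMAS with decay, V = Y·Q·ΔS·θ_c / [X·(1+k_d θ_c)] = 0.626 × 1530 × (2770 − 6.41) × 8.17 / [3310 × (1 + 0.0951 × 8.17)] = 2.16×10^7 / 5882 = 3677 m³.

V ≈ 3680 m³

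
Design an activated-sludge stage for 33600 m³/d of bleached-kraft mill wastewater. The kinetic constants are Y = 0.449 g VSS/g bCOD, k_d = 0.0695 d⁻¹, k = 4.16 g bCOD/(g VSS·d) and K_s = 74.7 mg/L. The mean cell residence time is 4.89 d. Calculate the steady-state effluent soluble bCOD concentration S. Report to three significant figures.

Effluent substrate depends only on kinetics and SRT: S = K_s(1 + k_d θ_c) / [θ_c(Yk − k_d) − 1] = 74.7 × (1 + 0.0695 × 4.89) / [4.89 × (0.449 × 4.16 − 0.0695) − 1] = 100.1 / 7.794 = 12.84 mg/L.

S ≈ 12.8 mg/L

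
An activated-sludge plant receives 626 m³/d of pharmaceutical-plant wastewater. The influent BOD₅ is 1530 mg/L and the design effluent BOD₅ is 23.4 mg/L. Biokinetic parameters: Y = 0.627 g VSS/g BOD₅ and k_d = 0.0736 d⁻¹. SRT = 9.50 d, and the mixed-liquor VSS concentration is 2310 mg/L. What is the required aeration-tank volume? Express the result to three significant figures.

Rearranging the biomass balance for a CMAS with decay, V = Y·Q·ΔS·θ_c / [X·(1+k_d θ_c)] = 0.627 × 626 × (1530 − 23.4) × 9.50 / [2310 × (1 + 0.0736 × 9.50)] = 5.62×10^6 / 3925 = 1431 m³.

V ≈ 1430 m³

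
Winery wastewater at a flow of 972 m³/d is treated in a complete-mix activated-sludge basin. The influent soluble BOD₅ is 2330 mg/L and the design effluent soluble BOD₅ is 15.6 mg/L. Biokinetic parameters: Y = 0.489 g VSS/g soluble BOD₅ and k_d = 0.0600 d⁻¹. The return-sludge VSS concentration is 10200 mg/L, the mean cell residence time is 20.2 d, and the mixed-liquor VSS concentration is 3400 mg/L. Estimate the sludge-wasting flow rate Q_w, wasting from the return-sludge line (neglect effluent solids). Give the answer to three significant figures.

Rearranging the biomass balance for a CMAS with decay, V = Y·Q·ΔS·θ_c / [X·(1+k_d θ_c)] = 0.489 × 972 × (2330 − 15.6) × 20.2 / [3400 × (1 + 0.0600 × 20.2)] = 2.22×10^7 / 7521 = 2955 m³.
θ_c = V·X/(Q_w·X_r) when wasting from the recycle, so Q_w = V·X/(θ_c·X_r) = 2955 × 3400 / (20.2 × 10200) = 48.76 m³/d.

Q_w ≈ 48.8 m³/d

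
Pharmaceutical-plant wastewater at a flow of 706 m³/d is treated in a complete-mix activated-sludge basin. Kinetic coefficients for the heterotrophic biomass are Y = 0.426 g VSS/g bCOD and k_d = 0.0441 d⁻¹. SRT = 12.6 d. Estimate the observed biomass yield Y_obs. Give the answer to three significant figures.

Y_obs ≈ 0.274 g VSS/g bCOD

Correct the yield for decay: Y_obs = Y/(1 + k_d θ_c) = 0.426 / (1 + 0.0441 × 12.6) = 0.426 / 1.556 = 0.2738.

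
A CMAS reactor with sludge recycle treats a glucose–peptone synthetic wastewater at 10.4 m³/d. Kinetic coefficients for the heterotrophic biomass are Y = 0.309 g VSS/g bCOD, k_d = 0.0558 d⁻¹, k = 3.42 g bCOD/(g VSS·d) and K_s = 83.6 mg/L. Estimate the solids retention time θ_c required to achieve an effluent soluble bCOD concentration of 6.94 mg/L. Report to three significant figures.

θ_c ≈ 39.7 d

Specific growth rate at S = 6.94 mg/L: μ = YkS/(K_s+S) = 0.309·3.42·6.94/(83.6+6.94) = 0.08100 d⁻¹.
θ_c = 1/(μ − k_d) = 1/(0.08100 − 0.0558) = 1/0.02520 = 39.68 d.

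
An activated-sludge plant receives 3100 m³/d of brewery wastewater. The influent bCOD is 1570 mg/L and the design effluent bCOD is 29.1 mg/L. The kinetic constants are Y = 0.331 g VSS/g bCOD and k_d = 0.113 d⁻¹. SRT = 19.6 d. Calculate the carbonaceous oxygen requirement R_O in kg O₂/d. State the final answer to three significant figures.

Correct the yield for decay: Y_obs = Y/(1 + k_d θ_c) = 0.331 / (1 + 0.113 × 19.6) = 0.331 / 3.215 = 0.1030.
Substrate removed = Q·(S₀ − S) = 3100 m³/d × (1570 − 29.1) g/m³ = 4.78×10^6 g/d = 4777 kg/d.
Biomass synthesised: P_X = Y_obs × 4777 = 491.8 kg VSS/d.
R_O = Q·(S₀ − S) − 1.42·P_X = 4777 − 1.42 × 491.8 = 4078 kg O₂/d.

R_O ≈ 4080 kg O₂/d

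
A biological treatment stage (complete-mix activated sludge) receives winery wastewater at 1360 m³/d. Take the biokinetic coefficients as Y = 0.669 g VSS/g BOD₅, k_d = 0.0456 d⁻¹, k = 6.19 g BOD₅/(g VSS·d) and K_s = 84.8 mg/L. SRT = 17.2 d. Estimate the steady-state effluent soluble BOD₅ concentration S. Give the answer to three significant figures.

S ≈ 2.18 mg/L

Effluent substrate depends only on kinetics and SRT: S = K_s(1 + k_d θ_c) / [θ_c(Yk − k_d) − 1] = 84.8 × (1 + 0.0456 × 17.2) / [17.2 × (0.669 × 6.19 − 0.0456) − 1] = 151.3 / 69.44 = 2.179 mg/L.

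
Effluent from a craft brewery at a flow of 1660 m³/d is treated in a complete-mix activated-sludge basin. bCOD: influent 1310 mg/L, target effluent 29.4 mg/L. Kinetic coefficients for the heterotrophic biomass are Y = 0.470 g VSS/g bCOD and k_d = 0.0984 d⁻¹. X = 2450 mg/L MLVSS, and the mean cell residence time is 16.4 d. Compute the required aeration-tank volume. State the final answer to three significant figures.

V ≈ 2560 m³

Rearranging the biomass balance for a CMAS with decay, V = Y·Q·ΔS·θ_c / [X·(1+k_d θ_c)] = 0.470 × 1660 × (1310 − 29.4) × 16.4 / [2450 × (1 + 0.0984 × 16.4)] = 1.64×10^7 / 6404 = 2559 m³.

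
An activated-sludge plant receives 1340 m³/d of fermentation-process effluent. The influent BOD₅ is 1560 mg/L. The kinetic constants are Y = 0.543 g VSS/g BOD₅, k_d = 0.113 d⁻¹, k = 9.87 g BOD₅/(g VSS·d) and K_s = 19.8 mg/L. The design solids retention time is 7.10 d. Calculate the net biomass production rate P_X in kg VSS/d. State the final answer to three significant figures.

From the Monod/SRT balance for a CMAS, S = K_s·(1+k_d θ_c)/[θ_c·(Y k − k_d) − 1] = 19.8 × (1 + 0.113 × 7.10) / [7.10 × (0.543 × 9.87 − 0.113) − 1] = 35.69 / 36.25 = 0.9844 mg/L.
Observed yield with endogenous decay: Y_obs = Y / (1 + k_d·θ_c) = 0.543 / (1 + 0.113 × 7.10) = 0.543 / 1.802 = 0.3013 g VSS/g BOD₅.
Q·(S₀ − S) = 1340 × (1560 − 0.984) × 10⁻³ = 2089 kg/d removed.
P_X = Y_obs · Q(S₀ − S) = 0.3013 × 2089 = 629.4 kg VSS/d.

P_X ≈ 629 kg VSS/d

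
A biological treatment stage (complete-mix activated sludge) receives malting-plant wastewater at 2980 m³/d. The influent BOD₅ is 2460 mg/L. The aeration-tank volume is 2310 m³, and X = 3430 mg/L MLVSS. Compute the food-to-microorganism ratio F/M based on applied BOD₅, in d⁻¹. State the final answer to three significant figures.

F/M = applied load / biomass = Q·S₀/(V·X) = 2980 × 2460 / (2310 × 3430) = 0.9252 d⁻¹.

F/M ≈ 0.925 d⁻¹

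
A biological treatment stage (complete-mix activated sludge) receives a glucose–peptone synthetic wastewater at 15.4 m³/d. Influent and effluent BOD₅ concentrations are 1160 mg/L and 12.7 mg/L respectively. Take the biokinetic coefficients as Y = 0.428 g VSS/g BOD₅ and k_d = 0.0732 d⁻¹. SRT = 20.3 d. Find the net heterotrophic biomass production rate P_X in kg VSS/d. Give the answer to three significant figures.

Y_obs = Y / (1 + k_d θ_c) = 0.428 / (1 + 0.0732 × 20.3) = 0.428 / 2.486 = 0.1722.
ΔS = 1160 − 12.7 = 1147 mg/L, so the substrate removal rate is 15.4 × 1147/1000 = 17.67 kg BOD₅/d.
Net biomass production P_X = Y_obs × Q·(S₀ − S) = 0.1722 × 17.67 = 3.042 kg VSS/d.

P_X ≈ 3.04 kg VSS/d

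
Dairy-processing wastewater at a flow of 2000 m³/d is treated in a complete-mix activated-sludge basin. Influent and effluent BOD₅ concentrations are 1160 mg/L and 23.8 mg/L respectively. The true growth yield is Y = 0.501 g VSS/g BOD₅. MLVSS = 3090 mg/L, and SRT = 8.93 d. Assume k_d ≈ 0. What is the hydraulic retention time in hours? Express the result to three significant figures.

Biomass mass balance (decay neglected): V·X = Y·Q·(S₀ − S)·θ_c, so V = 0.501 × 2000 × (1160 − 23.8) × 8.93 / 3090 = 3290 m³.
HRT = V/Q = 3290 m³ / 2000 m³·d⁻¹ = 1.645 d × 24 = 39.48 h.

τ ≈ 39.5 h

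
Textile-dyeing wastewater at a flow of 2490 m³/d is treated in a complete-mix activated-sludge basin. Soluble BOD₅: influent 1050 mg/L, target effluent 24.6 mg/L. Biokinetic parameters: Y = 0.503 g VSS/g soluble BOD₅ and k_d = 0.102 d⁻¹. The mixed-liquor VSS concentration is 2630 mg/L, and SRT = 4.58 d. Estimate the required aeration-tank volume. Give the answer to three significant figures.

Rearranging the biomass balance for a CMAS with decay, V = Y·Q·ΔS·θ_c / [X·(1+k_d θ_c)] = 0.503 × 2490 × (1050 − 24.6) × 4.58 / [2630 × (1 + 0.102 × 4.58)] = 5.88×10^6 / 3859 = 1524 m³.

V ≈ 1520 m³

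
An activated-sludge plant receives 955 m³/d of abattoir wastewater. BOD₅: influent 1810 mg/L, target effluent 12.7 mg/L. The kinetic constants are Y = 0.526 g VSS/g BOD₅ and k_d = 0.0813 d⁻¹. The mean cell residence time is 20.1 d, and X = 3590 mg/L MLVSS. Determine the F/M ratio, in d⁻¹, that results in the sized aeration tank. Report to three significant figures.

From the SRT design equation V = Y Q (S₀−S) θ_c / [X (1 + k_d θ_c)] = 0.526 × 955 × (1810 − 12.7) × 20.1 / [3590 × (1 + 0.0813 × 20.1)] = 1.81×10^7 / 9457 = 1919 m³.
F/M = applied load / biomass = Q·S₀/(V·X) = 955 × 1810 / (1919 × 3590) = 0.2509 d⁻¹.

F/M ≈ 0.251 d⁻¹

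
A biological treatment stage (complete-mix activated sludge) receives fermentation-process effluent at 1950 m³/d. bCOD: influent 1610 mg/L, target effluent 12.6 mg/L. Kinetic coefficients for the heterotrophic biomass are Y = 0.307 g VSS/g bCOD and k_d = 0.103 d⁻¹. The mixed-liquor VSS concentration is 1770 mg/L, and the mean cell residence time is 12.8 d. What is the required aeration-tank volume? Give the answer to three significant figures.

Rearranging the biomass balance for a CMAS with decay, V = Y·Q·ΔS·θ_c / [X·(1+k_d θ_c)] = 0.307 × 1950 × (1610 − 12.6) × 12.8 / [1770 × (1 + 0.103 × 12.8)] = 1.22×10^7 / 4104 = 2983 m³.

V ≈ 2980 m³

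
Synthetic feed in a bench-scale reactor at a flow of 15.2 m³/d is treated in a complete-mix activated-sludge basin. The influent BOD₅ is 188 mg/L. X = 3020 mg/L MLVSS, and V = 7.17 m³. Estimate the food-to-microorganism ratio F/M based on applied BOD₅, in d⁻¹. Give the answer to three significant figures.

F/M ≈ 0.132 d⁻¹

F/M = Q·S₀ / (V·X) = 15.2 × 188 / (7.170 × 3020) = 0.1320 g BOD₅·(g VSS·d)⁻¹.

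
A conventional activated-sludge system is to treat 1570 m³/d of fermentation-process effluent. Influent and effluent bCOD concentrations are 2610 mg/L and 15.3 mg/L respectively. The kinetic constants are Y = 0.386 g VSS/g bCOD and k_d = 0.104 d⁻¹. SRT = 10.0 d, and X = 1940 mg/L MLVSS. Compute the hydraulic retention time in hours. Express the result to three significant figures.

τ ≈ 60.7 h

Rearranging the biomass balance for a CMAS with decay, V = Y·Q·ΔS·θ_c / [X·(1+k_d θ_c)] = 0.386 × 1570 × (2610 − 15.3) × 10.0 / [1940 × (1 + 0.104 × 10.0)] = 1.57×10^7 / 3958 = 3973 m³.
τ = V/Q = 3973/1570 = 2.531 d, or 60.74 h.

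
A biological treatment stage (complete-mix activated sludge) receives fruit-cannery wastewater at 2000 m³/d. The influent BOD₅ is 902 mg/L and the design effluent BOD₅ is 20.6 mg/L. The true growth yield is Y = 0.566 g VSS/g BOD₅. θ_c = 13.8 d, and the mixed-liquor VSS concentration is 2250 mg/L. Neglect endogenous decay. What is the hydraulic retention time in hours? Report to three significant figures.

V·X = Y·Q·ΔS·θ_c gives V = 0.566 × 2000 × (902 − 20.6) × 13.8 / 2250 = 6120 m³.
Hydraulic retention time τ = V/Q = 6120 / 2000 = 3.060 d = 73.43 h.

τ ≈ 73.4 h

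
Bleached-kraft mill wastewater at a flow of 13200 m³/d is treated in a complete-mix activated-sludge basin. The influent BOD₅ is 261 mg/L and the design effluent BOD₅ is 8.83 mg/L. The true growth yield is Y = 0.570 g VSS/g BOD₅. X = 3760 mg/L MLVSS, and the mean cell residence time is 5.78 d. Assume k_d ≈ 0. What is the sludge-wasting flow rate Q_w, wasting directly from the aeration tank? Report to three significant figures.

Q_w ≈ 505 m³/d

V·X = Y·Q·ΔS·θ_c gives V = 0.570 × 13200 × (261 − 8.83) × 5.78 / 3760 = 2917 m³.
Wasting from the aeration tank: Q_w = V / θ_c = 2917 / 5.78 = 504.6 m³/d.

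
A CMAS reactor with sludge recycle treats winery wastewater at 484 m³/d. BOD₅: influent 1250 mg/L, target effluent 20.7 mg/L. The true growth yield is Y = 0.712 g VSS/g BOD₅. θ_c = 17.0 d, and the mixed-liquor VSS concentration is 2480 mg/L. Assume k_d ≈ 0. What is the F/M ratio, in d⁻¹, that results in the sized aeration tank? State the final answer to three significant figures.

F/M ≈ 0.0840 d⁻¹

With k_d = 0 the design equation reduces to V = Y Q (S₀−S) θ_c / X = 0.712 × 484 × (1250 − 20.7) × 17.0 / 2480 = 2904 m³.
F/M = Q·S₀ / (V·X) = 484 × 1250 / (2904 × 2480) = 0.08401 g BOD₅·(g VSS·d)⁻¹.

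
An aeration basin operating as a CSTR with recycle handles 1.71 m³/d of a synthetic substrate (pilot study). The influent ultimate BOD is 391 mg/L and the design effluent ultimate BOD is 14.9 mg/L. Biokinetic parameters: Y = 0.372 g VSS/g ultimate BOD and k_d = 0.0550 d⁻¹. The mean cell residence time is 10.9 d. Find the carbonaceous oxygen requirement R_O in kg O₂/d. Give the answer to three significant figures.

R_O ≈ 0.431 kg O₂/d

Observed yield with endogenous decay: Y_obs = Y / (1 + k_d·θ_c) = 0.372 / (1 + 0.0550 × 10.9) = 0.372 / 1.599 = 0.2326 g VSS/g ultimate BOD.
Substrate removed = Q·(S₀ − S) = 1.71 m³/d × (391 − 14.9) g/m³ = 6.43×10^2 g/d = 0.6431 kg/d.
Biomass synthesised: P_X = Y_obs × 0.6431 = 0.1496 kg VSS/d.
R_O = Q·ΔS − 1.42 P_X = 0.6431 − 0.2124 = 0.4307 kg O₂/d.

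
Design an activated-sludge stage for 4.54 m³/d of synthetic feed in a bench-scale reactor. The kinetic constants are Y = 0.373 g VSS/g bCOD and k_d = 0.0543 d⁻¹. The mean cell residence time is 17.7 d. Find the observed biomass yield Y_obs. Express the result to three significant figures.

Y_obs ≈ 0.190 g VSS/g bCOD

The observed yield is Y_obs = Y/(1 + k_d·θ_c) = 0.373 / (1 + 0.0543 × 17.7) = 0.373 / 1.961 = 0.1902 g VSS per g bCOD removed.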